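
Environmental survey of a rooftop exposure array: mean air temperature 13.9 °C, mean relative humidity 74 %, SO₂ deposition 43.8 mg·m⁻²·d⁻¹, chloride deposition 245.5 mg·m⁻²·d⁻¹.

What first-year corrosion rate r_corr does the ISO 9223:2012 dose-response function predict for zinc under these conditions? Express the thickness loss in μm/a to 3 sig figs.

r_corr = 3.93 μm/a

zinc: temperature factor f = -0.071·(3.9) = -0.2769
  sulphur-dioxide contribution → 1.552 μm/a
  chloride contribution → 2.375 μm/a
  ⇒ r_corr(zinc) = 3.927 μm/a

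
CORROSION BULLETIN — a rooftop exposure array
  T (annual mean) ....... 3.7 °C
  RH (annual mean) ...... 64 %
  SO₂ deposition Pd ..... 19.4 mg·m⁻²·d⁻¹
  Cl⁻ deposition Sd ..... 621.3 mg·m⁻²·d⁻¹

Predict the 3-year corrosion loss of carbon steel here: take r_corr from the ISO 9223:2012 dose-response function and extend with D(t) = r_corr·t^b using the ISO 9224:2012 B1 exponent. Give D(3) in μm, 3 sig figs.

carbon steel: temperature factor f = +0.150·(-6.3) = -0.9450
  SO₂ term: 1.77·19.4^0.52·exp(0.02·64-0.9450) = 11.56
  Cl⁻ term: 0.102·621.3^0.62·exp(0.033·64+0.04·3.7) = 52.72
  r_corr = 11.56 + 52.72 = 64.28 μm/a
ISO 9224: D(t) = r_corr · t^b with b = 0.523 (carbon steel, B1)
  D(3) = 64.28 × 3^0.523 = 64.28 × 1.776 = 114.2 μm

D(3) = 114 μm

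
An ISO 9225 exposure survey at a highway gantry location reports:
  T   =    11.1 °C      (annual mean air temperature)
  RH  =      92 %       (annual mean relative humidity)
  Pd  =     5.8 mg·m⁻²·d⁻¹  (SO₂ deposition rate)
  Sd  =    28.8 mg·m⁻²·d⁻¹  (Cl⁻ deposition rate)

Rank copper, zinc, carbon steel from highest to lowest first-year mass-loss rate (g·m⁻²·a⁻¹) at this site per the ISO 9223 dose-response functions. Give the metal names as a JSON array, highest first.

["carbon steel", "copper", "zinc"]

copper: T>10 °C ⇒ hinge -0.080·(11.1−10) = -0.0880
  SO₂ term: 0.0053·5.8^0.26·exp(0.059·92-0.0880) = 1.745
  Sd branch = 0.01025·Sd^0.27·e^(0.036·RH+0.049·T) = 1.2 μm/a
  sum: 1.745 + 1.2 → r_corr = 2.946 μm/a
  mass loss = 2.946 μm/a × 8.96 g/cm³ = 26.4 g·m⁻²·a⁻¹
zinc: temperature factor f = -0.071·(1.1) = -0.0781
  Pd branch = 0.0129·Pd^0.44·e^(0.046·RH+f) = 1.78 μm/a
  Cl⁻ term: 0.0175·28.8^0.57·exp(0.008·92+0.085·11.1) = 0.6372
  r_corr = 1.78 + 0.6372 = 2.418 μm/a
  mass loss = 2.418 μm/a × 7.14 g/cm³ = 17.26 g·m⁻²·a⁻¹
carbon steel: f(T) = -0.054·(T−10) [T>10 °C] = -0.0594
  SO₂ term: 1.77·5.8^0.52·exp(0.02·92-0.0594) = 26.2
  Cl⁻ term: 0.102·28.8^0.62·exp(0.033·92+0.04·11.1) = 26.59
  sum: 26.2 + 26.59 → r_corr = 52.79 μm/a
  mass loss = 52.79 μm/a × 7.85 g/cm³ = 414.4 g·m⁻²·a⁻¹
Ordering by g·m⁻²·a⁻¹: carbon steel (414) > copper (26.4) > zinc (17.3)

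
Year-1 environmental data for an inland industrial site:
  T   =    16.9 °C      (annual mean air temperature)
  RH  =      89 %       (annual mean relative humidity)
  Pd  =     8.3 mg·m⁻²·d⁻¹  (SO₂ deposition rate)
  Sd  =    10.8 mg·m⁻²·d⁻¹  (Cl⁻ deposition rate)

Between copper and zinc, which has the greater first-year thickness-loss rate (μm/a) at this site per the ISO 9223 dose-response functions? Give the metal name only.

copper: temperature factor f = -0.080·(6.9) = -0.5520
  sulphur-dioxide contribution → 1.009 μm/a
  chloride contribution → 1.099 μm/a
  ⇒ r_corr(copper) = 2.108 μm/a
zinc: f(T) = -0.071·(T−10) [T>10 °C] = -0.4899
  sulphur-dioxide contribution → 1.203 μm/a
  chloride contribution → 0.5823 μm/a
  total first-year rate 1.785 μm/a
Ordering by μm/a: copper (2.11) > zinc (1.79)

copper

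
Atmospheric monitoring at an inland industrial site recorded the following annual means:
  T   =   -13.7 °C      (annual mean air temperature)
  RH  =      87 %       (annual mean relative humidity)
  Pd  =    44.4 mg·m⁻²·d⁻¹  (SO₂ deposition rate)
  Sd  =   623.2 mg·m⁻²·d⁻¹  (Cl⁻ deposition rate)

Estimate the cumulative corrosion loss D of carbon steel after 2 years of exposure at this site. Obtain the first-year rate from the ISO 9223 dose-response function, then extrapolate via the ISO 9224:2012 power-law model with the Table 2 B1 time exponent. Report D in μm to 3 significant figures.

D(2) = 83.8 μm

carbon steel: f(T) = +0.150·(T−10) [T≤10 °C] = -3.5550
  Pd branch = 1.77·Pd^0.52·e^(0.02·RH+f) = 2.072 μm/a
  Sd branch = 0.102·Sd^0.62·e^(0.033·RH+0.04·T) = 56.25 μm/a
  r_corr = 2.072 + 56.25 = 58.32 μm/a
Long-term exponent b (ISO 9224 Table 2, B1) = 0.523
  D(2) = 58.32 × 2^0.523 = 58.32 × 1.437 = 83.81 μm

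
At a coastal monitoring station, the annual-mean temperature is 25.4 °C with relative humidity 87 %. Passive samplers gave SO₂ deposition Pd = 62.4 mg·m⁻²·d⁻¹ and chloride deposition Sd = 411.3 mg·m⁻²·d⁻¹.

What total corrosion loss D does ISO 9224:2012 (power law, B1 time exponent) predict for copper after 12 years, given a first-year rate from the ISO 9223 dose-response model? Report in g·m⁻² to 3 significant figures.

copper: temperature factor f = -0.080·(15.4) = -1.2320
  SO₂ term: 0.0053·62.4^0.26·exp(0.059·87-1.2320) = 0.7677
  Cl⁻ term: 0.01025·411.3^0.27·exp(0.036·87+0.049·25.4) = 4.143
  r_corr = 0.7677 + 4.143 = 4.91 μm/a
ISO 9224: D(t) = r_corr · t^b with b = 0.667 (copper, B1)
  D(12) = 4.91 × 12^0.667 = 4.91 × 5.246 = 25.76 μm
  Mass loss = 25.76 μm × 8.96 g/cm³ = 230.8 g·m⁻²

D(12) = 231 g·m⁻²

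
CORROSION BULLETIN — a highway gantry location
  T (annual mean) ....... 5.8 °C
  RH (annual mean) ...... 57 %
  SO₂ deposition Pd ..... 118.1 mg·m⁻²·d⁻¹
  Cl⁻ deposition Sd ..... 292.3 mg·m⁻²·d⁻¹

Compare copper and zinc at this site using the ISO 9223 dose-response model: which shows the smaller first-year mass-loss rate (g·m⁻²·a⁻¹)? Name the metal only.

copper

copper: f(T) = +0.126·(T−10) [T≤10 °C] = -0.5292
  Pd branch = 0.0053·Pd^0.26·e^(0.059·RH+f) = 0.3117 μm/a
  Cl⁻ term: 0.01025·292.3^0.27·exp(0.036·57+0.049·5.8) = 0.491
  r_corr = 0.3117 + 0.491 = 0.8027 μm/a
  mass loss = 0.8027 μm/a × 8.96 g/cm³ = 7.193 g·m⁻²·a⁻¹
zinc: T≤10 °C ⇒ hinge +0.038·(5.8−10) = -0.1596
  Pd branch = 0.0129·Pd^0.44·e^(0.046·RH+f) = 1.235 μm/a
  Sd branch = 0.0175·Sd^0.57·e^(0.008·RH+0.085·T) = 1.15 μm/a
  sum: 1.235 + 1.15 → r_corr = 2.385 μm/a
  mass loss = 2.385 μm/a × 7.14 g/cm³ = 17.03 g·m⁻²·a⁻¹
Ordering by g·m⁻²·a⁻¹: zinc (17) > copper (7.19)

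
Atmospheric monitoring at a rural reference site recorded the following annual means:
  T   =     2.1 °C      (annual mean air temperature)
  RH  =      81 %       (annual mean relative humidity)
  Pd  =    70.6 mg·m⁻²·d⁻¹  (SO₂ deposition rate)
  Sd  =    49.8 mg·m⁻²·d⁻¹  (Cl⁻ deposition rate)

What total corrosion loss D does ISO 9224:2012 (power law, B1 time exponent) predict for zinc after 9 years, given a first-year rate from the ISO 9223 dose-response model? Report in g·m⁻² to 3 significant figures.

D(9) = 126 g·m⁻²

zinc: T≤10 °C ⇒ hinge +0.038·(2.1−10) = -0.3002
  SO₂ term: 0.0129·70.6^0.44·exp(0.046·81-0.3002) = 2.581
  Sd branch = 0.0175·Sd^0.57·e^(0.008·RH+0.085·T) = 0.371 μm/a
  sum: 2.581 + 0.371 → r_corr = 2.953 μm/a
Power-law: D(9) = r_corr · 9^0.813
  D(9) = 2.953 × 9^0.813 = 2.953 × 5.968 = 17.62 μm
  Mass loss = 17.62 μm × 7.14 g/cm³ = 125.8 g·m⁻²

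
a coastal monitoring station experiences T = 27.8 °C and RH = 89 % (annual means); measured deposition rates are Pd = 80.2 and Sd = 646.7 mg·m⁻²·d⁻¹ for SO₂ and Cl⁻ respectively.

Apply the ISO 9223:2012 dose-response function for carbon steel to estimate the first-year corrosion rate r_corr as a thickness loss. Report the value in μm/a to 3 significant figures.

r_corr = 363 μm/a

carbon steel: T>10 °C ⇒ hinge -0.054·(27.8−10) = -0.9612
  Pd branch = 1.77·Pd^0.52·e^(0.02·RH+f) = 39.24 μm/a
  Sd branch = 0.102·Sd^0.62·e^(0.033·RH+0.04·T) = 323.4 μm/a
  r_corr = 39.24 + 323.4 = 362.6 μm/a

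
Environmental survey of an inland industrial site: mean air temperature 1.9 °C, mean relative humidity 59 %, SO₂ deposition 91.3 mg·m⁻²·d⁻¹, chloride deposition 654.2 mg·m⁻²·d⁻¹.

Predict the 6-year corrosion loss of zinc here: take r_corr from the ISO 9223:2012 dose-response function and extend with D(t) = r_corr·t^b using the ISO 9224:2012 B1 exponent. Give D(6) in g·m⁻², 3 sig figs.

zinc: f(T) = +0.038·(T−10) [T≤10 °C] = -0.3078
  SO₂ term: 0.0129·91.3^0.44·exp(0.046·59-0.3078) = 1.043
  Cl⁻ term: 0.0175·654.2^0.57·exp(0.008·59+0.085·1.9) = 1.328
  r_corr = 1.043 + 1.328 = 2.371 μm/a
Long-term exponent b (ISO 9224 Table 2, B1) = 0.813
  D(6) = 2.371 × 6^0.813 = 2.371 × 4.292 = 10.17 μm
  Mass loss = 10.17 μm × 7.14 g/cm³ = 72.64 g·m⁻²

D(6) = 72.6 g·m⁻²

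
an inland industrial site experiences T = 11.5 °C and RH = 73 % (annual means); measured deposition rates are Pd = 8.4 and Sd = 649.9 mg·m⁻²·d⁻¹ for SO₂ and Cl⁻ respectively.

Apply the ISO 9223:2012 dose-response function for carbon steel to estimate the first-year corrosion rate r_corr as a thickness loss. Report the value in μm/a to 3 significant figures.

carbon steel: temperature factor f = -0.054·(1.5) = -0.0810
  SO₂ term: 1.77·8.4^0.52·exp(0.02·73-0.0810) = 21.26
  Cl⁻ term: 0.102·649.9^0.62·exp(0.033·73+0.04·11.5) = 99.67
  sum: 21.26 + 99.67 → r_corr = 120.9 μm/a

r_corr = 121 μm/a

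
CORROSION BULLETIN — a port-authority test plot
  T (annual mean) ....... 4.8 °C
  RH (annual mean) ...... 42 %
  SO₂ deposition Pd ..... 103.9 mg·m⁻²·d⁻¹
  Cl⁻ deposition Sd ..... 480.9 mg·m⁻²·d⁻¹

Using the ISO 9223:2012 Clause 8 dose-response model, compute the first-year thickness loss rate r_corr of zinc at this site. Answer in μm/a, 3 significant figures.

zinc: T≤10 °C ⇒ hinge +0.038·(4.8−10) = -0.1976
  Pd branch = 0.0129·Pd^0.44·e^(0.046·RH+f) = 0.5638 μm/a
  Cl⁻ term: 0.0175·480.9^0.57·exp(0.008·42+0.085·4.8) = 1.244
  r_corr = 0.5638 + 1.244 = 1.808 μm/a

r_corr = 1.81 μm/a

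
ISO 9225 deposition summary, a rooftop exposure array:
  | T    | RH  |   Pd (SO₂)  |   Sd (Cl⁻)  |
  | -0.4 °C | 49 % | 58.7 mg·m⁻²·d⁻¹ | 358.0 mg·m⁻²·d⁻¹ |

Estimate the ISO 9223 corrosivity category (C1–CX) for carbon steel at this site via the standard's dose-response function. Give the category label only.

carbon steel: T≤10 °C ⇒ hinge +0.150·(-0.4−10) = -1.5600
  sulphur-dioxide contribution → 8.237 μm/a
  chloride contribution → 19.38 μm/a
  ⇒ r_corr(carbon steel) = 27.62 μm/a
ISO 9223 Table 2 (carbon steel): 25 < 27.6 ≤ 50 μm/a ⇒ C3

C3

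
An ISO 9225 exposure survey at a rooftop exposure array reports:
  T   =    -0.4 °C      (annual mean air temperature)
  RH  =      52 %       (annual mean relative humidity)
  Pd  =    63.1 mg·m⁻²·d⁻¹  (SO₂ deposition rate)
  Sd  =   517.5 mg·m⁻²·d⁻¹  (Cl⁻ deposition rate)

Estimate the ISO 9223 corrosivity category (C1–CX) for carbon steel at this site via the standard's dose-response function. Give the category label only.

carbon steel: temperature factor f = +0.150·(-10.4) = -1.5600
  Pd branch = 1.77·Pd^0.52·e^(0.02·RH+f) = 9.081 μm/a
  Cl⁻ term: 0.102·517.5^0.62·exp(0.033·52+0.04·-0.4) = 26.89
  r_corr = 9.081 + 26.89 = 35.97 μm/a
36 μm/a falls in (25, 50] for carbon steel → category C3

C3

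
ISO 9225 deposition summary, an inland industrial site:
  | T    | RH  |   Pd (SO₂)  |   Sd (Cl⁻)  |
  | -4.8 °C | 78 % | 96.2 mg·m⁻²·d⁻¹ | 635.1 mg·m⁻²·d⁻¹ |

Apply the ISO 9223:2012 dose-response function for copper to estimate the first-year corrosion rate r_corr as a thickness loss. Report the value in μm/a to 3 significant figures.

r_corr = 1.04 μm/a

copper: temperature factor f = +0.126·(-14.8) = -1.8648
  sulphur-dioxide contribution → 0.2683 μm/a
  chloride contribution → 0.7671 μm/a
  ⇒ r_corr(copper) = 1.035 μm/a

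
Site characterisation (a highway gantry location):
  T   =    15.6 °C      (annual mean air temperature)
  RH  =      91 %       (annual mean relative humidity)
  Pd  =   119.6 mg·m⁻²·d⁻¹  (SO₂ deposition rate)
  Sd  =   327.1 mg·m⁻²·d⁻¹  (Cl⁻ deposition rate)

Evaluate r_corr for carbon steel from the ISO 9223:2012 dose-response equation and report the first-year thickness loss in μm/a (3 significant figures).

carbon steel: temperature factor f = -0.054·(5.6) = -0.3024
  Pd branch = 1.77·Pd^0.52·e^(0.02·RH+f) = 97.16 μm/a
  Sd branch = 0.102·Sd^0.62·e^(0.033·RH+0.04·T) = 139 μm/a
  sum: 97.16 + 139 → r_corr = 236.1 μm/a

r_corr = 236 μm/a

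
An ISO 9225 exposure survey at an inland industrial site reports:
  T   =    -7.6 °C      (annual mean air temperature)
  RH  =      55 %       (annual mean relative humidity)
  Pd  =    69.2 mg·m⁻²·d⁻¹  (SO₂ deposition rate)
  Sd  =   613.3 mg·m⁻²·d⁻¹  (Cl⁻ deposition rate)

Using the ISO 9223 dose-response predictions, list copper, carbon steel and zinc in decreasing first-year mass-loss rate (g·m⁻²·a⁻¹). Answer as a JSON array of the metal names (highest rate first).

copper: temperature factor f = +0.126·(-17.6) = -2.2176
  sulphur-dioxide contribution → 0.04456 μm/a
  chloride contribution → 0.2894 μm/a
  ⇒ r_corr(copper) = 0.334 μm/a
  mass loss = 0.334 μm/a × 8.96 g/cm³ = 2.993 g·m⁻²·a⁻¹
carbon steel: f(T) = +0.150·(T−10) [T≤10 °C] = -2.6400
  sulphur-dioxide contribution → 3.436 μm/a
  chloride contribution → 24.73 μm/a
  ⇒ r_corr(carbon steel) = 28.16 μm/a
  mass loss = 28.16 μm/a × 7.85 g/cm³ = 221.1 g·m⁻²·a⁻¹
zinc: temperature factor f = +0.038·(-17.6) = -0.6688
  sulphur-dioxide contribution → 0.5352 μm/a
  chloride contribution → 0.5528 μm/a
  total first-year rate 1.088 μm/a
  mass loss = 1.088 μm/a × 7.14 g/cm³ = 7.768 g·m⁻²·a⁻¹
Ordering by g·m⁻²·a⁻¹: carbon steel (221) > zinc (7.77) > copper (2.99)

["carbon steel", "zinc", "copper"]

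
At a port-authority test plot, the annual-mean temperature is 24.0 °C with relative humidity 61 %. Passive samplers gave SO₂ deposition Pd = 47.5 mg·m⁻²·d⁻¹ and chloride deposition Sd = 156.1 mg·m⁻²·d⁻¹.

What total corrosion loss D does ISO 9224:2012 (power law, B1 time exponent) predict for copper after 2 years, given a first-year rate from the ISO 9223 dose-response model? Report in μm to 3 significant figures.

D(2) = 2.13 μm

copper: temperature factor f = -0.080·(14.0) = -1.1200
  sulphur-dioxide contribution → 0.1725 μm/a
  chloride contribution → 1.168 μm/a
  total first-year rate 1.34 μm/a
Power-law: D(2) = r_corr · 2^0.667
  D(2) = 1.34 × 2^0.667 = 1.34 × 1.588 = 2.128 μm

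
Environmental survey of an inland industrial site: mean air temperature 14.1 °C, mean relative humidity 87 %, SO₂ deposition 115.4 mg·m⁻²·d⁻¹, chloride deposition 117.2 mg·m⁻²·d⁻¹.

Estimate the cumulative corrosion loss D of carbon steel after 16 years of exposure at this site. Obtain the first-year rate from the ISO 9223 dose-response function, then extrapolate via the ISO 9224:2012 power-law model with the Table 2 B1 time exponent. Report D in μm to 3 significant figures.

D(16) = 666 μm

carbon steel: temperature factor f = -0.054·(4.1) = -0.2214
  Pd branch = 1.77·Pd^0.52·e^(0.02·RH+f) = 95.46 μm/a
  Cl⁻ term: 0.102·117.2^0.62·exp(0.033·87+0.04·14.1) = 60.69
  r_corr = 95.46 + 60.69 = 156.2 μm/a
Power-law: D(16) = r_corr · 16^0.523
  D(16) = 156.2 × 16^0.523 = 156.2 × 4.263 = 665.8 μm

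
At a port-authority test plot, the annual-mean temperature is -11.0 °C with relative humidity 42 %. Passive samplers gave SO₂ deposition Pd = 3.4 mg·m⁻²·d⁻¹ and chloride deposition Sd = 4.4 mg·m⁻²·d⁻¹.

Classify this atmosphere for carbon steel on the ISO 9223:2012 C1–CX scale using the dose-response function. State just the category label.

C1

carbon steel: T≤10 °C ⇒ hinge +0.150·(-11.0−10) = -3.1500
  SO₂ term: 1.77·3.4^0.52·exp(0.02·42-3.1500) = 0.332
  Sd branch = 0.102·Sd^0.62·e^(0.033·RH+0.04·T) = 0.6582 μm/a
  r_corr = 0.332 + 0.6582 = 0.9902 μm/a
ISO 9223 Table 2 (carbon steel): 0 < 0.99 ≤ 1.3 μm/a ⇒ C1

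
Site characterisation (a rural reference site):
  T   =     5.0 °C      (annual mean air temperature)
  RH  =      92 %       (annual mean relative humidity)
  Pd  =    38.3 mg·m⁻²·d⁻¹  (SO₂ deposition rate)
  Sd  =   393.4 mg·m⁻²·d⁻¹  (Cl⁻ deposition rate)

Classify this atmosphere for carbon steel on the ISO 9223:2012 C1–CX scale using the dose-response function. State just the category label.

carbon steel: f(T) = +0.150·(T−10) [T≤10 °C] = -0.7500
  sulphur-dioxide contribution → 35.04 μm/a
  chloride contribution → 105.4 μm/a
  ⇒ r_corr(carbon steel) = 140.4 μm/a
140 μm/a falls in (80, 200] for carbon steel → category C5

C5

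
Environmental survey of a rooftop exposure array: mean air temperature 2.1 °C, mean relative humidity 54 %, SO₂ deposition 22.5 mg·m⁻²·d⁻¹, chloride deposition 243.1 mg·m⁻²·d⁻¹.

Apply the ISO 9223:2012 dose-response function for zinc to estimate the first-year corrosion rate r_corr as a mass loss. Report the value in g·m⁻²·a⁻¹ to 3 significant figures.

zinc: T≤10 °C ⇒ hinge +0.038·(2.1−10) = -0.3002
  sulphur-dioxide contribution → 0.4508 μm/a
  chloride contribution → 0.738 μm/a
  total first-year rate 1.189 μm/a
Convert to mass loss: 1.189 μm/a × 7.14 g/cm³ = 8.488 g·m⁻²·a⁻¹

r_corr = 8.49 g·m⁻²·a⁻¹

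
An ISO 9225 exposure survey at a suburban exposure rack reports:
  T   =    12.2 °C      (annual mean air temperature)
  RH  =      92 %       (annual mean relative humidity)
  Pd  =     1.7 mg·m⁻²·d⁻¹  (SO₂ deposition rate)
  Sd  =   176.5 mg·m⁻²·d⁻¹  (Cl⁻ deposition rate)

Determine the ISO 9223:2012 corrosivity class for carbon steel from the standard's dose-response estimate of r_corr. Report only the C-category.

C5

carbon steel: f(T) = -0.054·(T−10) [T>10 °C] = -0.1188
  Pd branch = 1.77·Pd^0.52·e^(0.02·RH+f) = 13.04 μm/a
  Sd branch = 0.102·Sd^0.62·e^(0.033·RH+0.04·T) = 85.51 μm/a
  sum: 13.04 + 85.51 → r_corr = 98.55 μm/a
Category bounds: 80…200 μm/a bracket r_corr ⇒ C5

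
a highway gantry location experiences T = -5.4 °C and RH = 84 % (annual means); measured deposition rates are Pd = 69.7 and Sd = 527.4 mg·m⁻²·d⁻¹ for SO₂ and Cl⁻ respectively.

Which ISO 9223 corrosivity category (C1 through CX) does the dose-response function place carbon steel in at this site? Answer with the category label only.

carbon steel: temperature factor f = +0.150·(-15.4) = -2.3100
  Pd branch = 1.77·Pd^0.52·e^(0.02·RH+f) = 8.567 μm/a
  Sd branch = 0.102·Sd^0.62·e^(0.033·RH+0.04·T) = 64.03 μm/a
  r_corr = 8.567 + 64.03 = 72.6 μm/a
ISO 9223 Table 2 (carbon steel): 50 < 72.6 ≤ 80 μm/a ⇒ C4

C4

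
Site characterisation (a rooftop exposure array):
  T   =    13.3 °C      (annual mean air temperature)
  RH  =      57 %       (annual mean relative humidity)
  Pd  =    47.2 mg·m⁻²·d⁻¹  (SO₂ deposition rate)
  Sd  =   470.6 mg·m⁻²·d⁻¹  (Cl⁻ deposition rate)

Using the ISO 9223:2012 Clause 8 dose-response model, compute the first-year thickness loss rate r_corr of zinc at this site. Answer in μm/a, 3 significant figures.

r_corr = 3.62 μm/a

zinc: temperature factor f = -0.071·(3.3) = -0.2343
  sulphur-dioxide contribution → 0.7658 μm/a
  chloride contribution → 2.854 μm/a
  total first-year rate 3.62 μm/a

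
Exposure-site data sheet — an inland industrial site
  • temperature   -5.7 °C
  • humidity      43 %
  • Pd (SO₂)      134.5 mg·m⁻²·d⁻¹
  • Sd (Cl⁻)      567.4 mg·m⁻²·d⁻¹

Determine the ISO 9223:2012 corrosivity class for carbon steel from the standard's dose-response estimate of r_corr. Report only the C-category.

carbon steel: temperature factor f = +0.150·(-15.7) = -2.3550
  SO₂ term: 1.77·134.5^0.52·exp(0.02·43-2.3550) = 5.077
  Cl⁻ term: 0.102·567.4^0.62·exp(0.033·43+0.04·-5.7) = 17.11
  r_corr = 5.077 + 17.11 = 22.19 μm/a
ISO 9223 Table 2 (carbon steel): 1.3 < 22.2 ≤ 25 μm/a ⇒ C2

C2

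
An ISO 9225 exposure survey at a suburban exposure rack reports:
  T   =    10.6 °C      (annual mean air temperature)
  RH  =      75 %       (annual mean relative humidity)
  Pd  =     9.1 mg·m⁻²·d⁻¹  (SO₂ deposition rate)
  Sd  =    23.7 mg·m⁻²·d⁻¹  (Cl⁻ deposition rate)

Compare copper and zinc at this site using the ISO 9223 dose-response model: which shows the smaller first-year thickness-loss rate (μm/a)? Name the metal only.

copper: temperature factor f = -0.080·(0.6) = -0.0480
  SO₂ term: 0.0053·9.1^0.26·exp(0.059·75-0.0480) = 0.7491
  Cl⁻ term: 0.01025·23.7^0.27·exp(0.036·75+0.049·10.6) = 0.6027
  r_corr = 0.7491 + 0.6027 = 1.352 μm/a
zinc: T>10 °C ⇒ hinge -0.071·(10.6−10) = -0.0426
  SO₂ term: 0.0129·9.1^0.44·exp(0.046·75-0.0426) = 1.029
  Cl⁻ term: 0.0175·23.7^0.57·exp(0.008·75+0.085·10.6) = 0.477
  sum: 1.029 + 0.477 → r_corr = 1.506 μm/a
Ordering by μm/a: zinc (1.51) > copper (1.35)

copper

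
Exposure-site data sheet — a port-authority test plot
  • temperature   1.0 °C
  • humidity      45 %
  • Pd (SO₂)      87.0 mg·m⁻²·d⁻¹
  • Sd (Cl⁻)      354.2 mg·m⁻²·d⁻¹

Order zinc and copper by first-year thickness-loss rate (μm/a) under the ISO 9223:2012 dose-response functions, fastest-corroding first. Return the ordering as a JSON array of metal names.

zinc: T≤10 °C ⇒ hinge +0.038·(1.0−10) = -0.3420
  Pd branch = 0.0129·Pd^0.44·e^(0.046·RH+f) = 0.5181 μm/a
  Sd branch = 0.0175·Sd^0.57·e^(0.008·RH+0.085·T) = 0.7751 μm/a
  r_corr = 0.5181 + 0.7751 = 1.293 μm/a
copper: temperature factor f = +0.126·(-9.0) = -1.1340
  SO₂ term: 0.0053·87.0^0.26·exp(0.059·45-1.1340) = 0.07747
  Cl⁻ term: 0.01025·354.2^0.27·exp(0.036·45+0.049·1.0) = 0.2654
  sum: 0.07747 + 0.2654 → r_corr = 0.3428 μm/a
Ordering by μm/a: zinc (1.29) > copper (0.343)

["zinc", "copper"]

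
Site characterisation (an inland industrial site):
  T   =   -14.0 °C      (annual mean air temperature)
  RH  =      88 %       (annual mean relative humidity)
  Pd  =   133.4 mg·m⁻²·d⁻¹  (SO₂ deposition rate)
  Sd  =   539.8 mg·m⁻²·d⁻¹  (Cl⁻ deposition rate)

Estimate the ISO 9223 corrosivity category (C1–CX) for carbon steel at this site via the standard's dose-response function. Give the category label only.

carbon steel: T≤10 °C ⇒ hinge +0.150·(-14.0−10) = -3.6000
  Pd branch = 1.77·Pd^0.52·e^(0.02·RH+f) = 3.581 μm/a
  Cl⁻ term: 0.102·539.8^0.62·exp(0.033·88+0.04·-14.0) = 52.55
  r_corr = 3.581 + 52.55 = 56.13 μm/a
ISO 9223 Table 2 (carbon steel): 50 < 56.1 ≤ 80 μm/a ⇒ C4

C4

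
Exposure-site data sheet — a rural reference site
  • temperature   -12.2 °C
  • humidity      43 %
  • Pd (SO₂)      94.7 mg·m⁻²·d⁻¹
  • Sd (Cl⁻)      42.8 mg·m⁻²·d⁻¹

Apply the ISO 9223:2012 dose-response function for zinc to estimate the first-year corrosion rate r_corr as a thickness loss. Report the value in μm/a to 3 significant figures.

r_corr = 0.372 μm/a

zinc: T≤10 °C ⇒ hinge +0.038·(-12.2−10) = -0.8436
  sulphur-dioxide contribution → 0.2971 μm/a
  chloride contribution → 0.07447 μm/a
  total first-year rate 0.3715 μm/a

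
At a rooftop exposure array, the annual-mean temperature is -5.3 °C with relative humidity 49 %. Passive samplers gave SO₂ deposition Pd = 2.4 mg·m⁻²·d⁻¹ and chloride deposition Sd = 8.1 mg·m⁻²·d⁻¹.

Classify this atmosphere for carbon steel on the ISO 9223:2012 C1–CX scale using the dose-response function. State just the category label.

C2

carbon steel: T≤10 °C ⇒ hinge +0.150·(-5.3−10) = -2.2950
  sulphur-dioxide contribution → 0.7492 μm/a
  chloride contribution → 1.521 μm/a
  ⇒ r_corr(carbon steel) = 2.27 μm/a
2.27 μm/a falls in (1.3, 25] for carbon steel → category C2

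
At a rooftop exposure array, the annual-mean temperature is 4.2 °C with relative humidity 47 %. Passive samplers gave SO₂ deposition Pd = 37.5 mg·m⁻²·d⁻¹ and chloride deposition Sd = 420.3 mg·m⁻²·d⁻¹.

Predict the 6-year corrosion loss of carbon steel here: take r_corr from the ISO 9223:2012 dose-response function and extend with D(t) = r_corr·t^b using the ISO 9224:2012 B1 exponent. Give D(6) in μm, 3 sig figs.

D(6) = 93.4 μm

carbon steel: f(T) = +0.150·(T−10) [T≤10 °C] = -0.8700
  Pd branch = 1.77·Pd^0.52·e^(0.02·RH+f) = 12.5 μm/a
  Cl⁻ term: 0.102·420.3^0.62·exp(0.033·47+0.04·4.2) = 24.09
  r_corr = 12.5 + 24.09 = 36.58 μm/a
Power-law: D(6) = r_corr · 6^0.523
  D(6) = 36.58 × 6^0.523 = 36.58 × 2.553 = 93.38 μm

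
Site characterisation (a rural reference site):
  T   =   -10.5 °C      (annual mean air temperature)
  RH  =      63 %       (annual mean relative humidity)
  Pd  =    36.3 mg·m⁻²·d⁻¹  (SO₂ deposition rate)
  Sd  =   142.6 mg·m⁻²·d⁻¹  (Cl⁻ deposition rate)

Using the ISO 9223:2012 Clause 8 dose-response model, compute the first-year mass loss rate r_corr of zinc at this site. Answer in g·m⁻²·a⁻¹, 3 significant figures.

zinc: f(T) = +0.038·(T−10) [T≤10 °C] = -0.7790
  Pd branch = 0.0129·Pd^0.44·e^(0.046·RH+f) = 0.5215 μm/a
  Cl⁻ term: 0.0175·142.6^0.57·exp(0.008·63+0.085·-10.5) = 0.2005
  sum: 0.5215 + 0.2005 → r_corr = 0.722 μm/a
Convert to mass loss: 0.722 μm/a × 7.14 g/cm³ = 5.155 g·m⁻²·a⁻¹

r_corr = 5.15 g·m⁻²·a⁻¹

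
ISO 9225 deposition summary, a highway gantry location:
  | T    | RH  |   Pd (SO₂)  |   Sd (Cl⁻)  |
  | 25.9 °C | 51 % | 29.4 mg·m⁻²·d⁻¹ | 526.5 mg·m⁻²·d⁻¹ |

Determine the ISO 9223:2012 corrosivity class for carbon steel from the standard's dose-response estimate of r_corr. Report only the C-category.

C5

carbon steel: f(T) = -0.054·(T−10) [T>10 °C] = -0.8586
  sulphur-dioxide contribution → 12.07 μm/a
  chloride contribution → 75.29 μm/a
  ⇒ r_corr(carbon steel) = 87.35 μm/a
Category bounds: 80…200 μm/a bracket r_corr ⇒ C5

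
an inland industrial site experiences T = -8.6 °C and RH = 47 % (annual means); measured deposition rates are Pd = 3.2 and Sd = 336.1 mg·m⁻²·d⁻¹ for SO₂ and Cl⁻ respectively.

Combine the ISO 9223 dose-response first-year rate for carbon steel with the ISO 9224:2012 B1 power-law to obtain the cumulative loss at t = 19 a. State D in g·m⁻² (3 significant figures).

carbon steel: f(T) = +0.150·(T−10) [T≤10 °C] = -2.7900
  Pd branch = 1.77·Pd^0.52·e^(0.02·RH+f) = 0.5096 μm/a
  Sd branch = 0.102·Sd^0.62·e^(0.033·RH+0.04·T) = 12.57 μm/a
  r_corr = 0.5096 + 12.57 = 13.08 μm/a
Long-term exponent b (ISO 9224 Table 2, B1) = 0.523
  D(19) = 13.08 × 19^0.523 = 13.08 × 4.664 = 60.99 μm
  Mass loss = 60.99 μm × 7.85 g/cm³ = 478.8 g·m⁻²

D(19) = 479 g·m⁻²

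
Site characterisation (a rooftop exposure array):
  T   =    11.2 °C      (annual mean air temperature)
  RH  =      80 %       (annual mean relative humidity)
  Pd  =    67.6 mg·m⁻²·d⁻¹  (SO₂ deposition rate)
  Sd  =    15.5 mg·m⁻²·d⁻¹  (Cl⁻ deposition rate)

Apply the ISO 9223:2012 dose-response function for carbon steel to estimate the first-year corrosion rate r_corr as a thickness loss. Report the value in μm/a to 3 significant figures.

carbon steel: f(T) = -0.054·(T−10) [T>10 °C] = -0.0648
  sulphur-dioxide contribution → 73.5 μm/a
  chloride contribution → 12.24 μm/a
  total first-year rate 85.74 μm/a

r_corr = 85.7 μm/a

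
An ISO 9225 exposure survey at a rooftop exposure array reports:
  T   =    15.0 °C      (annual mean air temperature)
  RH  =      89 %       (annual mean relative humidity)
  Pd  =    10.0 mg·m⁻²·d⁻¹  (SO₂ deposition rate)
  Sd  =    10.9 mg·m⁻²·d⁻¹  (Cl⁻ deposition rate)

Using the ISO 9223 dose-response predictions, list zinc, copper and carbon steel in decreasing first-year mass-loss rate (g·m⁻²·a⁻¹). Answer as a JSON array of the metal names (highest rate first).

zinc: temperature factor f = -0.071·(5.0) = -0.3550
  Pd branch = 0.0129·Pd^0.44·e^(0.046·RH+f) = 1.494 μm/a
  Sd branch = 0.0175·Sd^0.57·e^(0.008·RH+0.085·T) = 0.4981 μm/a
  r_corr = 1.494 + 0.4981 = 1.992 μm/a
  mass loss = 1.992 μm/a × 7.14 g/cm³ = 14.23 g·m⁻²·a⁻¹
copper: temperature factor f = -0.080·(5.0) = -0.4000
  Pd branch = 0.0053·Pd^0.26·e^(0.059·RH+f) = 1.233 μm/a
  Cl⁻ term: 0.01025·10.9^0.27·exp(0.036·89+0.049·15.0) = 1.003
  r_corr = 1.233 + 1.003 = 2.237 μm/a
  mass loss = 2.237 μm/a × 8.96 g/cm³ = 20.04 g·m⁻²·a⁻¹
carbon steel: f(T) = -0.054·(T−10) [T>10 °C] = -0.2700
  SO₂ term: 1.77·10.0^0.52·exp(0.02·89-0.2700) = 26.53
  Cl⁻ term: 0.102·10.9^0.62·exp(0.033·89+0.04·15.0) = 15.41
  r_corr = 26.53 + 15.41 = 41.94 μm/a
  mass loss = 41.94 μm/a × 7.85 g/cm³ = 329.3 g·m⁻²·a⁻¹
Ordering by g·m⁻²·a⁻¹: carbon steel (329) > copper (20) > zinc (14.2)

["carbon steel", "copper", "zinc"]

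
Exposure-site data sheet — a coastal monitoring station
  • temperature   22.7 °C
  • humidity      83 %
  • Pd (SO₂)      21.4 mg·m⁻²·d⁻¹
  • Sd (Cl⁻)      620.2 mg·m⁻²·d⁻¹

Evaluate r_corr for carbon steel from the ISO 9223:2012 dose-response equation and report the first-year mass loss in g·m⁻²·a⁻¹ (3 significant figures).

r_corr = 1.84e+03 g·m⁻²·a⁻¹

carbon steel: f(T) = -0.054·(T−10) [T>10 °C] = -0.6858
  Pd branch = 1.77·Pd^0.52·e^(0.02·RH+f) = 23.06 μm/a
  Cl⁻ term: 0.102·620.2^0.62·exp(0.033·83+0.04·22.7) = 210.8
  r_corr = 23.06 + 210.8 = 233.8 μm/a
Convert to mass loss: 233.8 μm/a × 7.85 g/cm³ = 1836 g·m⁻²·a⁻¹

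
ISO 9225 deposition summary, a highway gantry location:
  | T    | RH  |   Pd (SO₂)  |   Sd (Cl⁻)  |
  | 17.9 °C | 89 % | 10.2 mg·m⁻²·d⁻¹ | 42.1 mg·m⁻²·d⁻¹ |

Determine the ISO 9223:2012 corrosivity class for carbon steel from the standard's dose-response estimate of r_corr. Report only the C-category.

carbon steel: T>10 °C ⇒ hinge -0.054·(17.9−10) = -0.4266
  SO₂ term: 1.77·10.2^0.52·exp(0.02·89-0.4266) = 22.92
  Sd branch = 0.102·Sd^0.62·e^(0.033·RH+0.04·T) = 40.01 μm/a
  sum: 22.92 + 40.01 → r_corr = 62.93 μm/a
Category bounds: 50…80 μm/a bracket r_corr ⇒ C4

C4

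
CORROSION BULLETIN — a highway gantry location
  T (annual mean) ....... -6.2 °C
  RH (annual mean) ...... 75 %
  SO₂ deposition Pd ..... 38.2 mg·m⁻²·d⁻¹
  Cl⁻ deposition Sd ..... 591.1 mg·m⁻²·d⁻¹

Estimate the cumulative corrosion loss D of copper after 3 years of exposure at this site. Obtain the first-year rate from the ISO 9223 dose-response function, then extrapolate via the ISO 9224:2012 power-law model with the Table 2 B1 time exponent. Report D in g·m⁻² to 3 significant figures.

D(3) = 14.5 g·m⁻²

copper: temperature factor f = +0.126·(-16.2) = -2.0412
  Pd branch = 0.0053·Pd^0.26·e^(0.059·RH+f) = 0.1482 μm/a
  Cl⁻ term: 0.01025·591.1^0.27·exp(0.036·75+0.049·-6.2) = 0.6306
  sum: 0.1482 + 0.6306 → r_corr = 0.7788 μm/a
ISO 9224: D(t) = r_corr · t^b with b = 0.667 (copper, B1)
  D(3) = 0.7788 × 3^0.667 = 0.7788 × 2.081 = 1.621 μm
  Mass loss = 1.621 μm × 8.96 g/cm³ = 14.52 g·m⁻²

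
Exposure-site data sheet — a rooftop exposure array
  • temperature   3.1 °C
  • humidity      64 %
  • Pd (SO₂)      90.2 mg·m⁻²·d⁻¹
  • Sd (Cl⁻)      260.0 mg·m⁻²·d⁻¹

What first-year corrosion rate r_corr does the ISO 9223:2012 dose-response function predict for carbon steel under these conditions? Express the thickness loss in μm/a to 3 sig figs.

carbon steel: f(T) = +0.150·(T−10) [T≤10 °C] = -1.0350
  SO₂ term: 1.77·90.2^0.52·exp(0.02·64-1.0350) = 23.5
  Cl⁻ term: 0.102·260.0^0.62·exp(0.033·64+0.04·3.1) = 29.99
  r_corr = 23.5 + 29.99 = 53.49 μm/a

r_corr = 53.5 μm/a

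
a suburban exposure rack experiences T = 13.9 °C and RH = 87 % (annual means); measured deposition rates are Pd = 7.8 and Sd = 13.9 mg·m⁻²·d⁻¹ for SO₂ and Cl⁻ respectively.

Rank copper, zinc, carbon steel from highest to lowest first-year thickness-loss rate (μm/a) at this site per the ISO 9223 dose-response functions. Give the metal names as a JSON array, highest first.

["carbon steel", "copper", "zinc"]

copper: T>10 °C ⇒ hinge -0.080·(13.9−10) = -0.3120
  Pd branch = 0.0053·Pd^0.26·e^(0.059·RH+f) = 1.122 μm/a
  Sd branch = 0.01025·Sd^0.27·e^(0.036·RH+0.049·T) = 0.9448 μm/a
  sum: 1.122 + 0.9448 → r_corr = 2.067 μm/a
zinc: T>10 °C ⇒ hinge -0.071·(13.9−10) = -0.2769
  Pd branch = 0.0129·Pd^0.44·e^(0.046·RH+f) = 1.321 μm/a
  Cl⁻ term: 0.0175·13.9^0.57·exp(0.008·87+0.085·13.9) = 0.5128
  sum: 1.321 + 0.5128 → r_corr = 1.834 μm/a
carbon steel: f(T) = -0.054·(T−10) [T>10 °C] = -0.2106
  SO₂ term: 1.77·7.8^0.52·exp(0.02·87-0.2106) = 23.77
  Sd branch = 0.102·Sd^0.62·e^(0.033·RH+0.04·T) = 16.05 μm/a
  sum: 23.77 + 16.05 → r_corr = 39.83 μm/a
Ordering by μm/a: carbon steel (39.8) > copper (2.07) > zinc (1.83)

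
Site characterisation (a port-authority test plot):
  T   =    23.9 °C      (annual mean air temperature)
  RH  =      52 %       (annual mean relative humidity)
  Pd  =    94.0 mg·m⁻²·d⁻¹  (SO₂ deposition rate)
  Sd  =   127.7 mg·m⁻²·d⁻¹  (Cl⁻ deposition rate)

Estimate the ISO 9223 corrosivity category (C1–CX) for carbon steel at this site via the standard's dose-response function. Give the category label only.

carbon steel: temperature factor f = -0.054·(13.9) = -0.7506
  SO₂ term: 1.77·94.0^0.52·exp(0.02·52-0.7506) = 25.1
  Cl⁻ term: 0.102·127.7^0.62·exp(0.033·52+0.04·23.9) = 29.85
  sum: 25.1 + 29.85 → r_corr = 54.95 μm/a
ISO 9223 Table 2 (carbon steel): 50 < 54.9 ≤ 80 μm/a ⇒ C4

C4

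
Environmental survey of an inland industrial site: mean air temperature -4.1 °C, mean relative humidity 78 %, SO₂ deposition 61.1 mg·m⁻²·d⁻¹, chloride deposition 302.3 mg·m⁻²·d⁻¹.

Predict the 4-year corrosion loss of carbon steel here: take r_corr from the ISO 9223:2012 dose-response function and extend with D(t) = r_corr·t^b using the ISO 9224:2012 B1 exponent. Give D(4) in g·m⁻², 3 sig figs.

carbon steel: f(T) = +0.150·(T−10) [T≤10 °C] = -2.1150
  Pd branch = 1.77·Pd^0.52·e^(0.02·RH+f) = 8.623 μm/a
  Sd branch = 0.102·Sd^0.62·e^(0.033·RH+0.04·T) = 39.19 μm/a
  sum: 8.623 + 39.19 → r_corr = 47.81 μm/a
Long-term exponent b (ISO 9224 Table 2, B1) = 0.523
  D(4) = 47.81 × 4^0.523 = 47.81 × 2.065 = 98.72 μm
  Mass loss = 98.72 μm × 7.85 g/cm³ = 774.9 g·m⁻²

D(4) = 775 g·m⁻²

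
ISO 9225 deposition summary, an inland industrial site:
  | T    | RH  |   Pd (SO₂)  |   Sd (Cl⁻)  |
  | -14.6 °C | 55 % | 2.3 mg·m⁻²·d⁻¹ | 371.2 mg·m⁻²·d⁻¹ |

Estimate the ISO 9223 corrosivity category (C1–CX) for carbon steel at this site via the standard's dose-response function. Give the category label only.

C2

carbon steel: f(T) = +0.150·(T−10) [T≤10 °C] = -3.6900
  Pd branch = 1.77·Pd^0.52·e^(0.02·RH+f) = 0.2048 μm/a
  Sd branch = 0.102·Sd^0.62·e^(0.033·RH+0.04·T) = 13.69 μm/a
  r_corr = 0.2048 + 13.69 = 13.89 μm/a
13.9 μm/a falls in (1.3, 25] for carbon steel → category C2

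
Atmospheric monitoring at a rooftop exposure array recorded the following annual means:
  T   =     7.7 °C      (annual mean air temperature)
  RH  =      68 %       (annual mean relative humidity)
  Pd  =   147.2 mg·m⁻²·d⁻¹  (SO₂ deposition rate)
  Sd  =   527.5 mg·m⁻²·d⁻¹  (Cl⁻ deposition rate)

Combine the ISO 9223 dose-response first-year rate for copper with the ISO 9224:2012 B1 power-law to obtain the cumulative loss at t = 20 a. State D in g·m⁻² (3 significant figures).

D(20) = 115 g·m⁻²

copper: temperature factor f = +0.126·(-2.3) = -0.2898
  sulphur-dioxide contribution → 0.8025 μm/a
  chloride contribution → 0.9392 μm/a
  total first-year rate 1.742 μm/a
Power-law: D(20) = r_corr · 20^0.667
  D(20) = 1.742 × 20^0.667 = 1.742 × 7.375 = 12.85 μm
  Mass loss = 12.85 μm × 8.96 g/cm³ = 115.1 g·m⁻²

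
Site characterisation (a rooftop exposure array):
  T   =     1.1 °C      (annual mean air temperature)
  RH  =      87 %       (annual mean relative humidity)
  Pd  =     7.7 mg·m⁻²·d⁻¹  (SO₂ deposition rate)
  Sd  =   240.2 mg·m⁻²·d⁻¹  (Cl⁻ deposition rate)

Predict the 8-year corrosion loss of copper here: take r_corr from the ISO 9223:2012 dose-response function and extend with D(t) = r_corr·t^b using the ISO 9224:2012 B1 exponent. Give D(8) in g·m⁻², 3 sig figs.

copper: T≤10 °C ⇒ hinge +0.126·(1.1−10) = -1.1214
  Pd branch = 0.0053·Pd^0.26·e^(0.059·RH+f) = 0.4977 μm/a
  Cl⁻ term: 0.01025·240.2^0.27·exp(0.036·87+0.049·1.1) = 1.089
  sum: 0.4977 + 1.089 → r_corr = 1.587 μm/a
Long-term exponent b (ISO 9224 Table 2, B1) = 0.667
  D(8) = 1.587 × 8^0.667 = 1.587 × 4.003 = 6.352 μm
  Mass loss = 6.352 μm × 8.96 g/cm³ = 56.91 g·m⁻²

D(8) = 56.9 g·m⁻²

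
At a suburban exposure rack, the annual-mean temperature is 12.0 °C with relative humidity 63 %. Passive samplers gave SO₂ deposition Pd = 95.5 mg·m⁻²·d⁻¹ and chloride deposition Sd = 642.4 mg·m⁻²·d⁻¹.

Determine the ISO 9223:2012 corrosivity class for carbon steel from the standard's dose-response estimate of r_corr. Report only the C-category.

C5

carbon steel: T>10 °C ⇒ hinge -0.054·(12.0−10) = -0.1080
  Pd branch = 1.77·Pd^0.52·e^(0.02·RH+f) = 59.96 μm/a
  Sd branch = 0.102·Sd^0.62·e^(0.033·RH+0.04·T) = 72.58 μm/a
  sum: 59.96 + 72.58 → r_corr = 132.5 μm/a
Category bounds: 80…200 μm/a bracket r_corr ⇒ C5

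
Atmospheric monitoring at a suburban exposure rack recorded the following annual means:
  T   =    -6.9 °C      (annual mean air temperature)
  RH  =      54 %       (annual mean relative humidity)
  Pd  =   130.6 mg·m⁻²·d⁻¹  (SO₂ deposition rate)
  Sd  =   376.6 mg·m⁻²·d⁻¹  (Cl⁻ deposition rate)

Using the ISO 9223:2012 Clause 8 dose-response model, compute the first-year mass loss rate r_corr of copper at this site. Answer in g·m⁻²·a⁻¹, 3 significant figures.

r_corr = 2.75 g·m⁻²·a⁻¹

copper: temperature factor f = +0.126·(-16.9) = -2.1294
  Pd branch = 0.0053·Pd^0.26·e^(0.059·RH+f) = 0.05411 μm/a
  Sd branch = 0.01025·Sd^0.27·e^(0.036·RH+0.049·T) = 0.2533 μm/a
  sum: 0.05411 + 0.2533 → r_corr = 0.3074 μm/a
Convert to mass loss: 0.3074 μm/a × 8.96 g/cm³ = 2.754 g·m⁻²·a⁻¹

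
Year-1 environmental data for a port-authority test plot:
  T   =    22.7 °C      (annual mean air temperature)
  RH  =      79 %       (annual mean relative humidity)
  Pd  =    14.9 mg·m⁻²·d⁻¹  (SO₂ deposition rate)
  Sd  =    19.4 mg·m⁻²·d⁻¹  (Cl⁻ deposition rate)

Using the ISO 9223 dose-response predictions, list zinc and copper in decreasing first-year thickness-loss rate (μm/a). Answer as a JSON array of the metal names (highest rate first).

["zinc", "copper"]

zinc: temperature factor f = -0.071·(12.7) = -0.9017
  sulphur-dioxide contribution → 0.6508 μm/a
  chloride contribution → 1.229 μm/a
  ⇒ r_corr(zinc) = 1.88 μm/a
copper: temperature factor f = -0.080·(12.7) = -1.0160
  sulphur-dioxide contribution → 0.4096 μm/a
  chloride contribution → 1.193 μm/a
  ⇒ r_corr(copper) = 1.603 μm/a
Ordering by μm/a: zinc (1.88) > copper (1.6)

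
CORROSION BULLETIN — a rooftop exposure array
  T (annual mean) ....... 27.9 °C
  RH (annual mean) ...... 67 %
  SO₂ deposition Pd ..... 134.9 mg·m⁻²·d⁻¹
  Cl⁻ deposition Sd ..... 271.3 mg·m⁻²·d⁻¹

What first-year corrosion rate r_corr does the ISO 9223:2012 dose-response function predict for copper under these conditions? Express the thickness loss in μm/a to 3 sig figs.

r_corr = 2.27 μm/a

copper: T>10 °C ⇒ hinge -0.080·(27.9−10) = -1.4320
  Pd branch = 0.0053·Pd^0.26·e^(0.059·RH+f) = 0.236 μm/a
  Sd branch = 0.01025·Sd^0.27·e^(0.036·RH+0.049·T) = 2.037 μm/a
  sum: 0.236 + 2.037 → r_corr = 2.273 μm/a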